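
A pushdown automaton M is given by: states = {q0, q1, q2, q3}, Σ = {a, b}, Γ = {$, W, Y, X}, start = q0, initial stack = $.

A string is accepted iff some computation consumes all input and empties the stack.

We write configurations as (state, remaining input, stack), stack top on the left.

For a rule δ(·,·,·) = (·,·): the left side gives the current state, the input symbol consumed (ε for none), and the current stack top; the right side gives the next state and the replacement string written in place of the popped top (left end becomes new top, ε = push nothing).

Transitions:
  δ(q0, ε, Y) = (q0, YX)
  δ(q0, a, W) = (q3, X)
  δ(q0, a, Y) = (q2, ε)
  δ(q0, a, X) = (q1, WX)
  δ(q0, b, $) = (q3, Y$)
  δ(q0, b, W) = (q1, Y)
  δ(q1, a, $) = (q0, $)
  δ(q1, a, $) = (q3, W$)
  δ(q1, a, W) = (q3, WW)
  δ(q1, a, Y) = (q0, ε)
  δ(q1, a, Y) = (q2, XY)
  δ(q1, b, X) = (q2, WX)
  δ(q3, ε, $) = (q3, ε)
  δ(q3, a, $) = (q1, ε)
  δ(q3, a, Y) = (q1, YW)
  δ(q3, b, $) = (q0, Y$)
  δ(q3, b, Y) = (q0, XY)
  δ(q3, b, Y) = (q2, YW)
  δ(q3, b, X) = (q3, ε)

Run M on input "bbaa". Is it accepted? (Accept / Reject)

No computation consumes all input and empties the stack.

Reject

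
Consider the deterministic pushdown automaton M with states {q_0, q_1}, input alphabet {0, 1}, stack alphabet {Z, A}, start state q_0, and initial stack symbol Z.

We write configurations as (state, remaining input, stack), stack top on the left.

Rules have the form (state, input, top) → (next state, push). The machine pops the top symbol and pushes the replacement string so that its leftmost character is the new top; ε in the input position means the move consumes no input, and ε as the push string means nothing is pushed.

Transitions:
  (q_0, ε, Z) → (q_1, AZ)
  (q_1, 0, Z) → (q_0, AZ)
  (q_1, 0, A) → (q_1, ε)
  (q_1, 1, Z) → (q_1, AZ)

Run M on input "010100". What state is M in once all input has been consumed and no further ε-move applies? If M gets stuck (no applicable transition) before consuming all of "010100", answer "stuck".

q_0

(q_0, 010100, Z)
  ε-move, top Z: go to q_1, push AZ → (q_1, 010100, AZ)
  read 0, top A: go to q_1, push ε → (q_1, 10100, Z)
  read 1, top Z: go to q_1, push AZ → (q_1, 0100, AZ)
  read 0, top A: go to q_1, push ε → (q_1, 100, Z)
  read 1, top Z: go to q_1, push AZ → (q_1, 00, AZ)
  read 0, top A: go to q_1, push ε → (q_1, 0, Z)
  read 0, top Z: go to q_0, push AZ → (q_0, ε, AZ)
All input consumed; M is in state q_0.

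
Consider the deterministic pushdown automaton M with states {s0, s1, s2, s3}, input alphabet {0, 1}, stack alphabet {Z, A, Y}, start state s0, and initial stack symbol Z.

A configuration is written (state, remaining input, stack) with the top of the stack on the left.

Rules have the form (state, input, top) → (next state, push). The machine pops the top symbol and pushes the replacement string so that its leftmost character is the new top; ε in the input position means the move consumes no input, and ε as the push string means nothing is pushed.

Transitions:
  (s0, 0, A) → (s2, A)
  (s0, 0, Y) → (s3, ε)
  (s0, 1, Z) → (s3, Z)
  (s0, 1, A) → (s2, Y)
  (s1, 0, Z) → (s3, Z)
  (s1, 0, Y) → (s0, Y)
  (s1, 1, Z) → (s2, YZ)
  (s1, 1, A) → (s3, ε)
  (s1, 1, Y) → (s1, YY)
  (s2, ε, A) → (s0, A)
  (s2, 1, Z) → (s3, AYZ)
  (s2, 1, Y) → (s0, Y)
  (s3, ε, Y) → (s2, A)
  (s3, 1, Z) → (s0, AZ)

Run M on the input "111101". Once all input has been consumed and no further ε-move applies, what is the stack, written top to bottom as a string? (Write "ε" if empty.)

AZ

(s0, 111101, Z) ⊢ (s3, 11101, Z) ⊢ (s0, 1101, AZ) ⊢ (s2, 101, YZ) ⊢ (s0, 01, YZ) ⊢ (s3, 1, Z) ⊢ (s0, ε, AZ)
All input consumed in state s0 with stack AZ.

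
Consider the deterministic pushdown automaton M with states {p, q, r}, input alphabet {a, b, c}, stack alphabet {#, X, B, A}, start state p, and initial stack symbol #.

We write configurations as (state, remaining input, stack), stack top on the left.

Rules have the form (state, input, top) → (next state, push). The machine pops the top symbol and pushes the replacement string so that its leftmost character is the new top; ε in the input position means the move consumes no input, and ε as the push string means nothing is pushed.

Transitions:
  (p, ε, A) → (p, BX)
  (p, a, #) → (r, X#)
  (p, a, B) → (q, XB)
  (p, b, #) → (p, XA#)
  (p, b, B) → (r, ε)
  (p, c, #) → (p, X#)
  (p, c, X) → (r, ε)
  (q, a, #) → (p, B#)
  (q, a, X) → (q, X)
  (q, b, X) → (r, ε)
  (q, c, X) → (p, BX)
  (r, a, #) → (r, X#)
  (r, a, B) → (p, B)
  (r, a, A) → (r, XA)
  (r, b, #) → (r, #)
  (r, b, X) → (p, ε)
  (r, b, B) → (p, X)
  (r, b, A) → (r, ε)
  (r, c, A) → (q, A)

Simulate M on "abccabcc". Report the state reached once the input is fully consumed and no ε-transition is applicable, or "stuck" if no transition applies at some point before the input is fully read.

(p, abccabcc, #) ⊢ (r, bccabcc, X#) ⊢ (p, ccabcc, #) ⊢ (p, cabcc, X#) ⊢ (r, abcc, #) ⊢ (r, bcc, X#) ⊢ (p, cc, #) ⊢ (p, c, X#) ⊢ (r, ε, #)
All input consumed; M is in state r.

r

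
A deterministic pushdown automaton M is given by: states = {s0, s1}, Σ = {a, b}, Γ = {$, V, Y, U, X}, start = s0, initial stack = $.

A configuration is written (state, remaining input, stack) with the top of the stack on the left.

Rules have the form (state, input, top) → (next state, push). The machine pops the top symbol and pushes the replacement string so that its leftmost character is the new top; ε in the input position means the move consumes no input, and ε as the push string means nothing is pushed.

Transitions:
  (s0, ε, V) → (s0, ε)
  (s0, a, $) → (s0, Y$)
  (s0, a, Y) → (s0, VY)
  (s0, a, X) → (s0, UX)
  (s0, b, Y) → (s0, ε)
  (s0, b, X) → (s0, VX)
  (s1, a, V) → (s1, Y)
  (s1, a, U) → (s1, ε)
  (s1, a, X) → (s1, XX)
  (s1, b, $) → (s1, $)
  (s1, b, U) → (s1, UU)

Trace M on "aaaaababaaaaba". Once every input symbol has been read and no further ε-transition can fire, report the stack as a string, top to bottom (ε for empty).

(s0, aaaaababaaaaba, $)
  read a, top $: go to s0, push Y$ → (s0, aaaababaaaaba, Y$)
  read a, top Y: go to s0, push VY → (s0, aaababaaaaba, VY$)
  ε-move, top V: go to s0, push ε → (s0, aaababaaaaba, Y$)
  read a, top Y: go to s0, push VY → (s0, aababaaaaba, VY$)
  ε-move, top V: go to s0, push ε → (s0, aababaaaaba, Y$)
  read a, top Y: go to s0, push VY → (s0, ababaaaaba, VY$)
  ε-move, top V: go to s0, push ε → (s0, ababaaaaba, Y$)
  read a, top Y: go to s0, push VY → (s0, babaaaaba, VY$)
  ε-move, top V: go to s0, push ε → (s0, babaaaaba, Y$)
  read b, top Y: go to s0, push ε → (s0, abaaaaba, $)
  read a, top $: go to s0, push Y$ → (s0, baaaaba, Y$)
  read b, top Y: go to s0, push ε → (s0, aaaaba, $)
  read a, top $: go to s0, push Y$ → (s0, aaaba, Y$)
  read a, top Y: go to s0, push VY → (s0, aaba, VY$)
  ε-move, top V: go to s0, push ε → (s0, aaba, Y$)
  read a, top Y: go to s0, push VY → (s0, aba, VY$)
  ε-move, top V: go to s0, push ε → (s0, aba, Y$)
  read a, top Y: go to s0, push VY → (s0, ba, VY$)
  ε-move, top V: go to s0, push ε → (s0, ba, Y$)
  read b, top Y: go to s0, push ε → (s0, a, $)
  read a, top $: go to s0, push Y$ → (s0, ε, Y$)
All input consumed in state s0 with stack Y$.

Y$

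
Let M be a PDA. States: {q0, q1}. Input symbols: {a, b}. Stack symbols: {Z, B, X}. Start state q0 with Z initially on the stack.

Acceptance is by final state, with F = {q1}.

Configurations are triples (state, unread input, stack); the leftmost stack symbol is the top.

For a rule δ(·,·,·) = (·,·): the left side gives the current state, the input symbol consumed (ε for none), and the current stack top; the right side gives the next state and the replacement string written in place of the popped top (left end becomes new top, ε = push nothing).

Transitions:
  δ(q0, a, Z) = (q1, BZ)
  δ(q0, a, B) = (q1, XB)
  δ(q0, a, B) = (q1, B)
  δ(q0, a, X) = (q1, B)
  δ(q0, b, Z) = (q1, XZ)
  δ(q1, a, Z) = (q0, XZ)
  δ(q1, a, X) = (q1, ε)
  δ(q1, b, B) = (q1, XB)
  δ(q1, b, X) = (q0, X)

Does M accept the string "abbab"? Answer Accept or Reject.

Accept

One accepting computation: (q0, abbab, Z) ⊢ (q1, bbab, BZ) ⊢ (q1, bab, XBZ) ⊢ (q0, ab, XBZ) ⊢ (q1, b, BBZ) ⊢ (q1, ε, XBBZ)
All input consumed and state q1 ∈ F.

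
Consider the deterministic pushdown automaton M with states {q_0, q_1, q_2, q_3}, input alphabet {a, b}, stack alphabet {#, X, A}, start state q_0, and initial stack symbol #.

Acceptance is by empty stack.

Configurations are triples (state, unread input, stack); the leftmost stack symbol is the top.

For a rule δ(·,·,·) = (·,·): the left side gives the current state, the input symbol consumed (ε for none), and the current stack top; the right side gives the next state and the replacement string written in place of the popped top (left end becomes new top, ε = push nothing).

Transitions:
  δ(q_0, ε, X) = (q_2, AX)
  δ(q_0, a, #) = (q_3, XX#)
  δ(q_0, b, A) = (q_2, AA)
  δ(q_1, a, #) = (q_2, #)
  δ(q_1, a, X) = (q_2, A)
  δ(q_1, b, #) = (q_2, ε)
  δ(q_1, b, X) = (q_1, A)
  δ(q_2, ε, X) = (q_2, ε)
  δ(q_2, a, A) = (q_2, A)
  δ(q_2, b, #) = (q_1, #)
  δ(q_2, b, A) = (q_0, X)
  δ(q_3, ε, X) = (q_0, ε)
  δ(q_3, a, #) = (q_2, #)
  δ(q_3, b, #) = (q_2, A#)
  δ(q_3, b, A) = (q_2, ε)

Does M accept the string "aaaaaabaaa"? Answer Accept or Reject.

Reject

(q_0, aaaaaabaaa, #)
  read a, top #: go to q_3, push XX# → (q_3, aaaaabaaa, XX#)
  ε-move, top X: go to q_0, push ε → (q_0, aaaaabaaa, X#)
  ε-move, top X: go to q_2, push AX → (q_2, aaaaabaaa, AX#)
  read a, top A: go to q_2, push A → (q_2, aaaabaaa, AX#)
  read a, top A: go to q_2, push A → (q_2, aaabaaa, AX#)
  read a, top A: go to q_2, push A → (q_2, aabaaa, AX#)
  read a, top A: go to q_2, push A → (q_2, abaaa, AX#)
  read a, top A: go to q_2, push A → (q_2, baaa, AX#)
  read b, top A: go to q_0, push X → (q_0, aaa, XX#)
  ε-move, top X: go to q_2, push AX → (q_2, aaa, AXX#)
  read a, top A: go to q_2, push A → (q_2, aa, AXX#)
  read a, top A: go to q_2, push A → (q_2, a, AXX#)
  read a, top A: go to q_2, push A → (q_2, ε, AXX#)
All input consumed; stack is AXX#, not empty, and no further ε-move applies.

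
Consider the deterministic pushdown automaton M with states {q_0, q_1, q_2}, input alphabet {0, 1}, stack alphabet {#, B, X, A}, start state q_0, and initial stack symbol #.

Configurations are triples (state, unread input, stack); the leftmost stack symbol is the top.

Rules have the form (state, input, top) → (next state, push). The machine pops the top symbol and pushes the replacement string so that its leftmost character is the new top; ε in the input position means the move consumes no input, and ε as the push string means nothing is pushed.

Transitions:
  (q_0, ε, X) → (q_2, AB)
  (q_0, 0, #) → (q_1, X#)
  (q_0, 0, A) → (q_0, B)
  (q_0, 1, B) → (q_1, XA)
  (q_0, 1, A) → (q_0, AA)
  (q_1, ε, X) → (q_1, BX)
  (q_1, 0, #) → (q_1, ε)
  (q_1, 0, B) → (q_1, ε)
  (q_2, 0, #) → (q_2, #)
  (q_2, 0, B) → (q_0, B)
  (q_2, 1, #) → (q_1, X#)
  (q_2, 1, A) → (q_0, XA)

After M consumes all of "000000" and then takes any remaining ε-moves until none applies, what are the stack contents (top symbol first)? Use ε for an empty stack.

(q_0, 000000, #) ⊢ (q_1, 00000, X#) ⊢ (q_1, 00000, BX#) ⊢ (q_1, 0000, X#) ⊢ (q_1, 0000, BX#) ⊢ (q_1, 000, X#) ⊢ (q_1, 000, BX#) ⊢ (q_1, 00, X#) ⊢ (q_1, 00, BX#) ⊢ (q_1, 0, X#) ⊢ (q_1, 0, BX#) ⊢ (q_1, ε, X#) ⊢ (q_1, ε, BX#)
All input consumed in state q_1 with stack BX#.

BX#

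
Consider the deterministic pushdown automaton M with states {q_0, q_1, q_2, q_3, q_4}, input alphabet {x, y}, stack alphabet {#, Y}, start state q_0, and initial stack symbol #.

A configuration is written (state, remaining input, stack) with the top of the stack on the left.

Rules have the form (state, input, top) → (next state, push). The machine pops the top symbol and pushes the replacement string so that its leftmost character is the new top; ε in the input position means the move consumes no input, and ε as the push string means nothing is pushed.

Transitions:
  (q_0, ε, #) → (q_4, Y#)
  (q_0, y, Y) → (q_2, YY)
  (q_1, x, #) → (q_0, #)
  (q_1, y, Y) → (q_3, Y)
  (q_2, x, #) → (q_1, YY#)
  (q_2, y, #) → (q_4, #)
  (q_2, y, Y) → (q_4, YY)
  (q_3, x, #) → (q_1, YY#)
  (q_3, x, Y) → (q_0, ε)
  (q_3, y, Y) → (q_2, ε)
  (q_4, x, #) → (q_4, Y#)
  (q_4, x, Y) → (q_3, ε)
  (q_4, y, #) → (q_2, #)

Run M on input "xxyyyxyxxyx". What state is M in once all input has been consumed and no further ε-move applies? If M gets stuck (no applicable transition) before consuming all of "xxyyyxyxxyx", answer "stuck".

(q_0, xxyyyxyxxyx, #)
  ε-move, top #: go to q_4, push Y# → (q_4, xxyyyxyxxyx, Y#)
  read x, top Y: go to q_3, push ε → (q_3, xyyyxyxxyx, #)
  read x, top #: go to q_1, push YY# → (q_1, yyyxyxxyx, YY#)
  read y, top Y: go to q_3, push Y → (q_3, yyxyxxyx, YY#)
  read y, top Y: go to q_2, push ε → (q_2, yxyxxyx, Y#)
  read y, top Y: go to q_4, push YY → (q_4, xyxxyx, YY#)
  read x, top Y: go to q_3, push ε → (q_3, yxxyx, Y#)
  read y, top Y: go to q_2, push ε → (q_2, xxyx, #)
  read x, top #: go to q_1, push YY# → (q_1, xyx, YY#)
No transition for (q_1, x, top Y); M blocks with input xyx remaining.

stuck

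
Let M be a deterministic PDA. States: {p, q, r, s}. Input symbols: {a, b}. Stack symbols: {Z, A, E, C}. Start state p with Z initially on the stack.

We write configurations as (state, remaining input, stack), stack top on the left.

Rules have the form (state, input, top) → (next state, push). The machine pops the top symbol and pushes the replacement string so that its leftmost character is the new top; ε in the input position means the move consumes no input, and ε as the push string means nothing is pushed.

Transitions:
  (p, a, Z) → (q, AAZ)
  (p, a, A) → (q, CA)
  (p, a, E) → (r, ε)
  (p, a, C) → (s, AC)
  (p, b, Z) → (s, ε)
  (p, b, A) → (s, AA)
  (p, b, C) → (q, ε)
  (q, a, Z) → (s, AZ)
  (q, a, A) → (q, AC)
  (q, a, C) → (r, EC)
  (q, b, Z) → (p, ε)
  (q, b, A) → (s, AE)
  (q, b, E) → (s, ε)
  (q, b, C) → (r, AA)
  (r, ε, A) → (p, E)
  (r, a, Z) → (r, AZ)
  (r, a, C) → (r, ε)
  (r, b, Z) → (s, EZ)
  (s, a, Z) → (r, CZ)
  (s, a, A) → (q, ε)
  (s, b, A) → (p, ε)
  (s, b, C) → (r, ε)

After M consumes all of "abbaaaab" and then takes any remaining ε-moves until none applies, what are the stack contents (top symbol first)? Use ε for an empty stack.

(p, abbaaaab, Z) ⊢ (q, bbaaaab, AAZ) ⊢ (s, baaaab, AEAZ) ⊢ (p, aaaab, EAZ) ⊢ (r, aaab, AZ) ⊢ (p, aaab, EZ) ⊢ (r, aab, Z) ⊢ (r, ab, AZ) ⊢ (p, ab, EZ) ⊢ (r, b, Z) ⊢ (s, ε, EZ)
All input consumed in state s with stack EZ.

EZ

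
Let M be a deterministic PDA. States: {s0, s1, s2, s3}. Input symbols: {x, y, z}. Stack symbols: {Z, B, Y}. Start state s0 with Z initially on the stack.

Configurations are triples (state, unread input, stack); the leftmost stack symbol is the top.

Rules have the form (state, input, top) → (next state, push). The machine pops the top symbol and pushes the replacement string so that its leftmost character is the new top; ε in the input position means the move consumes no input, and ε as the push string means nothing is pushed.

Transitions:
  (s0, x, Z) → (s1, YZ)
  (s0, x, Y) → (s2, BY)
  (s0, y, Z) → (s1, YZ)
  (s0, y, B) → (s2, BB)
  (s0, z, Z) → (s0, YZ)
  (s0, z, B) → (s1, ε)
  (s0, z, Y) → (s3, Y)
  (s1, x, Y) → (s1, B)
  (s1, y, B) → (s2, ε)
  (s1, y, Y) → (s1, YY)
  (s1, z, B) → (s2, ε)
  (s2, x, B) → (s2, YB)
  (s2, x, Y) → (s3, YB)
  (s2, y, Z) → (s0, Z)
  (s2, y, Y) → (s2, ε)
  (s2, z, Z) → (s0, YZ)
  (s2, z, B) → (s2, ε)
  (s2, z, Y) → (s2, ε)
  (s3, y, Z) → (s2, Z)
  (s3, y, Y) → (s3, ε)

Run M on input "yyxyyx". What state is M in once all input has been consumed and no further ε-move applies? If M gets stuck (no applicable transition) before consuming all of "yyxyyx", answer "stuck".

(s0, yyxyyx, Z) ⊢ (s1, yxyyx, YZ) ⊢ (s1, xyyx, YYZ) ⊢ (s1, yyx, BYZ) ⊢ (s2, yx, YZ) ⊢ (s2, x, Z)
No transition for (s2, x, top Z); M blocks with input x remaining.

stuck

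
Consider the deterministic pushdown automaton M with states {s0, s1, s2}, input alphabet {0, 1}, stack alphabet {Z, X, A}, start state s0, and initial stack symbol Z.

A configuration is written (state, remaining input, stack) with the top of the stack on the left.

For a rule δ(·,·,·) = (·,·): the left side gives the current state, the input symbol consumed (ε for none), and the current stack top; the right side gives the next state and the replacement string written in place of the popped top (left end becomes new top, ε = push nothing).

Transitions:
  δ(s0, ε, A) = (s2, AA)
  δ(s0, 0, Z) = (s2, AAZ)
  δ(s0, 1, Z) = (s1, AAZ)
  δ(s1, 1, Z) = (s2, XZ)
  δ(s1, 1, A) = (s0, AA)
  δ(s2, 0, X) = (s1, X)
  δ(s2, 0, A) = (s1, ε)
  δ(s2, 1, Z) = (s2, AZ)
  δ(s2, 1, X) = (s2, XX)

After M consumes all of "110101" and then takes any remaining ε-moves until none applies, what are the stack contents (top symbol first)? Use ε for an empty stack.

AAAAAAZ

(s0, 110101, Z) ⊢ (s1, 10101, AAZ) ⊢ (s0, 0101, AAAZ) ⊢ (s2, 0101, AAAAZ) ⊢ (s1, 101, AAAZ) ⊢ (s0, 01, AAAAZ) ⊢ (s2, 01, AAAAAZ) ⊢ (s1, 1, AAAAZ) ⊢ (s0, ε, AAAAAZ) ⊢ (s2, ε, AAAAAAZ)
All input consumed in state s2 with stack AAAAAAZ.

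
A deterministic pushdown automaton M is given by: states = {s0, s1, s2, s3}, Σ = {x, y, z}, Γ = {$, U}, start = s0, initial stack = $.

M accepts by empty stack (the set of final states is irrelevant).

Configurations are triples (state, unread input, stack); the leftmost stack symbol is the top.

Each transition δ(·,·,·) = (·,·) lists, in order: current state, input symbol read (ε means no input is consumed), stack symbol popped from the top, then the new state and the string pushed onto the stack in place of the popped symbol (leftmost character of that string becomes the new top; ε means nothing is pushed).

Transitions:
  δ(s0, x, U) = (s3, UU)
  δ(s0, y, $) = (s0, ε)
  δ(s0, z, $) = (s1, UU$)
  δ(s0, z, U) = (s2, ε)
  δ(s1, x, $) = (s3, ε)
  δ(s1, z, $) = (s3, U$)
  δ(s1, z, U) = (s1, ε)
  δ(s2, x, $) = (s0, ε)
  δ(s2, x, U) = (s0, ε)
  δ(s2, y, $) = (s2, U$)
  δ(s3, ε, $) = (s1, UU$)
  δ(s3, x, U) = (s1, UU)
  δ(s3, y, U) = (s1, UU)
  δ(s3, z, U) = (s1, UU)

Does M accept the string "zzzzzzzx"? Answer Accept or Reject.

(s0, zzzzzzzx, $)
  read z, top $: go to s1, push UU$ → (s1, zzzzzzx, UU$)
  read z, top U: go to s1, push ε → (s1, zzzzzx, U$)
  read z, top U: go to s1, push ε → (s1, zzzzx, $)
  read z, top $: go to s3, push U$ → (s3, zzzx, U$)
  read z, top U: go to s1, push UU → (s1, zzx, UU$)
  read z, top U: go to s1, push ε → (s1, zx, U$)
  read z, top U: go to s1, push ε → (s1, x, $)
  read x, top $: go to s3, push ε → (s3, ε, ε)
All input consumed and the stack is empty.

Accept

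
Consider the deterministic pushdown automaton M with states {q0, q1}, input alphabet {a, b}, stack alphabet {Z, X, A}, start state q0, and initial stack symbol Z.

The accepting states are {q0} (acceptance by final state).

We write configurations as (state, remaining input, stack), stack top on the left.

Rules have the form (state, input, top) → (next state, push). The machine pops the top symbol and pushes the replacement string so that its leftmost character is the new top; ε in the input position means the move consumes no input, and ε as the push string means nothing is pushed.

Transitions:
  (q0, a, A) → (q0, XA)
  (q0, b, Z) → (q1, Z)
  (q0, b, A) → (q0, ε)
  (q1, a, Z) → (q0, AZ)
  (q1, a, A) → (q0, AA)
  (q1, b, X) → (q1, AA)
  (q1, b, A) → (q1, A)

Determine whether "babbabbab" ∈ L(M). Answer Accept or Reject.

Accept

(q0, babbabbab, Z)
  read b, top Z: go to q1, push Z → (q1, abbabbab, Z)
  read a, top Z: go to q0, push AZ → (q0, bbabbab, AZ)
  read b, top A: go to q0, push ε → (q0, babbab, Z)
  read b, top Z: go to q1, push Z → (q1, abbab, Z)
  read a, top Z: go to q0, push AZ → (q0, bbab, AZ)
  read b, top A: go to q0, push ε → (q0, bab, Z)
  read b, top Z: go to q1, push Z → (q1, ab, Z)
  read a, top Z: go to q0, push AZ → (q0, b, AZ)
  read b, top A: go to q0, push ε → (q0, ε, Z)
All input consumed; state q0 ∈ F.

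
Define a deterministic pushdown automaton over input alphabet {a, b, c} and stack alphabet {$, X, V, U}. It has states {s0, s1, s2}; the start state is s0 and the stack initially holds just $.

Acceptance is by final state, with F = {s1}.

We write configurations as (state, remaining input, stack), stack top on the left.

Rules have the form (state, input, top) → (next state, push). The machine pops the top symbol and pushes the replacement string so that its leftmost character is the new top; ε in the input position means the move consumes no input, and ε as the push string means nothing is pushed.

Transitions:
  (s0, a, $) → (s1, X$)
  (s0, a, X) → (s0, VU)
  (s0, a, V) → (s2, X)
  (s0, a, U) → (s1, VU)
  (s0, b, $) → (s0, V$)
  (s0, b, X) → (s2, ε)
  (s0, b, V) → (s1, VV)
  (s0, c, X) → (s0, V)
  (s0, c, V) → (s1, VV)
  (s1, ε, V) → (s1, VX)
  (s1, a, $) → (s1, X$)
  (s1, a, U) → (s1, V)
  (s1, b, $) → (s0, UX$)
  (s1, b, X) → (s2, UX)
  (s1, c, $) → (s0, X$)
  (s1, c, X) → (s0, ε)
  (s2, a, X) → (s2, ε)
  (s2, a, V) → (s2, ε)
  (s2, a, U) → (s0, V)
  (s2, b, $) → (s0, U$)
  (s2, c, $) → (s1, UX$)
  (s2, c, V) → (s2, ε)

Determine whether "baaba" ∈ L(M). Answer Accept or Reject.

(s0, baaba, $)
  read b, top $: go to s0, push V$ → (s0, aaba, V$)
  read a, top V: go to s2, push X → (s2, aba, X$)
  read a, top X: go to s2, push ε → (s2, ba, $)
  read b, top $: go to s0, push U$ → (s0, a, U$)
  read a, top U: go to s1, push VU → (s1, ε, VU$)
All input consumed; state s1 ∈ F.

Accept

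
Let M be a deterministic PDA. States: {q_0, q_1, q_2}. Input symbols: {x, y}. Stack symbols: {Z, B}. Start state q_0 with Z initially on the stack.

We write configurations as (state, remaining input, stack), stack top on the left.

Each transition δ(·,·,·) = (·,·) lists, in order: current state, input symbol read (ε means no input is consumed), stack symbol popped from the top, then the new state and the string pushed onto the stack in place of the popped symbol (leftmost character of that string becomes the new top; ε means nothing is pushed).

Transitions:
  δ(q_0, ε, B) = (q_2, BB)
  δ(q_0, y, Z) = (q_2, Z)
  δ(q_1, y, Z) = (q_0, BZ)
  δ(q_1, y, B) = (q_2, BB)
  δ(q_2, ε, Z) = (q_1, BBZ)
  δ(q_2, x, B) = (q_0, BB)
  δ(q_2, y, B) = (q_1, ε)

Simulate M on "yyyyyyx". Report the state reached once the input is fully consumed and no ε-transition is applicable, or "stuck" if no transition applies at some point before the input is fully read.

q_2

(q_0, yyyyyyx, Z)
  read y, top Z: go to q_2, push Z → (q_2, yyyyyx, Z)
  ε-move, top Z: go to q_1, push BBZ → (q_1, yyyyyx, BBZ)
  read y, top B: go to q_2, push BB → (q_2, yyyyx, BBBZ)
  read y, top B: go to q_1, push ε → (q_1, yyyx, BBZ)
  read y, top B: go to q_2, push BB → (q_2, yyx, BBBZ)
  read y, top B: go to q_1, push ε → (q_1, yx, BBZ)
  read y, top B: go to q_2, push BB → (q_2, x, BBBZ)
  read x, top B: go to q_0, push BB → (q_0, ε, BBBBZ)
  ε-move, top B: go to q_2, push BB → (q_2, ε, BBBBBZ)
All input consumed; M is in state q_2.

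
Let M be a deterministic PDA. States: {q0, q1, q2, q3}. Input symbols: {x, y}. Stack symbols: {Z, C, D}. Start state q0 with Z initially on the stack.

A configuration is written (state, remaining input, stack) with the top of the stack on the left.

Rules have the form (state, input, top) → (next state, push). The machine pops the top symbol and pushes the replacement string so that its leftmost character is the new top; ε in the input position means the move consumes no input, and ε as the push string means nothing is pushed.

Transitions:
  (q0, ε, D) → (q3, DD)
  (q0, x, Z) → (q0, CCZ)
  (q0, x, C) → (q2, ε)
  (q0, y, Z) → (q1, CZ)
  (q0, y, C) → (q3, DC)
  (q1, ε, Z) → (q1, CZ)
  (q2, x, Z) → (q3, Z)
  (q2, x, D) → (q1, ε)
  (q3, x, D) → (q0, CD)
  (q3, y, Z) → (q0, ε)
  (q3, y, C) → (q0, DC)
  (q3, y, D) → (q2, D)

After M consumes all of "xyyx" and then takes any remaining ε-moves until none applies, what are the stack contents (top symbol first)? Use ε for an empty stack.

CCZ

(q0, xyyx, Z)
  read x, top Z: go to q0, push CCZ → (q0, yyx, CCZ)
  read y, top C: go to q3, push DC → (q3, yx, DCCZ)
  read y, top D: go to q2, push D → (q2, x, DCCZ)
  read x, top D: go to q1, push ε → (q1, ε, CCZ)
All input consumed in state q1 with stack CCZ.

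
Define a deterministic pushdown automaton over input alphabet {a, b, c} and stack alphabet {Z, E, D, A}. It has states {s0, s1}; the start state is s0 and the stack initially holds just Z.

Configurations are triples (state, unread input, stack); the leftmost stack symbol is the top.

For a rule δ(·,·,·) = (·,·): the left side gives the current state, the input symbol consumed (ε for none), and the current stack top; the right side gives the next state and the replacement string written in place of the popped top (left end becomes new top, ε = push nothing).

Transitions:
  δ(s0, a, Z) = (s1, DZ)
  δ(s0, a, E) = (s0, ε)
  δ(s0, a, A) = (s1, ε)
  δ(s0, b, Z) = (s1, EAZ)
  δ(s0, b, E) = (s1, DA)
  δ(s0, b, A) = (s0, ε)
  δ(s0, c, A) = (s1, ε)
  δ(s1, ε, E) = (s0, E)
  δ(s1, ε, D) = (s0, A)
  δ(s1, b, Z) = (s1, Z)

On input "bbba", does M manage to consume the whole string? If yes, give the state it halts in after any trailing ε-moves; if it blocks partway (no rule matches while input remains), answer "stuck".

s1

(s0, bbba, Z) ⊢ (s1, bba, EAZ) ⊢ (s0, bba, EAZ) ⊢ (s1, ba, DAAZ) ⊢ (s0, ba, AAAZ) ⊢ (s0, a, AAZ) ⊢ (s1, ε, AZ)
All input consumed; M is in state s1.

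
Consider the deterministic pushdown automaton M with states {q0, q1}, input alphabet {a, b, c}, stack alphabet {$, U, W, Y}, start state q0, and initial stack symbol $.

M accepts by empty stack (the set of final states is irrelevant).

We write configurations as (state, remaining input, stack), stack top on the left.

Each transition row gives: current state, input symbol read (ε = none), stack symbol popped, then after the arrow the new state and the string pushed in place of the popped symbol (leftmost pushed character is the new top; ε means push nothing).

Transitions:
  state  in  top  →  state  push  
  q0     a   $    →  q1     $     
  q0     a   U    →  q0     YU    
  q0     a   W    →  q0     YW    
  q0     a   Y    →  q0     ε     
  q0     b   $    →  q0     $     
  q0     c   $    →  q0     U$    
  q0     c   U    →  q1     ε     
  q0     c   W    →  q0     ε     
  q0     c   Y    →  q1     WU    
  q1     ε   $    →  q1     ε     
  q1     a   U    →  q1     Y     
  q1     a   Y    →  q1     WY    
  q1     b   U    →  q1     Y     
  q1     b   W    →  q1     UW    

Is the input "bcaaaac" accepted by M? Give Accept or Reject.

Accept

(q0, bcaaaac, $) ⊢ (q0, caaaac, $) ⊢ (q0, aaaac, U$) ⊢ (q0, aaac, YU$) ⊢ (q0, aac, U$) ⊢ (q0, ac, YU$) ⊢ (q0, c, U$) ⊢ (q1, ε, $) ⊢ (q1, ε, ε)
All input consumed and the stack is empty.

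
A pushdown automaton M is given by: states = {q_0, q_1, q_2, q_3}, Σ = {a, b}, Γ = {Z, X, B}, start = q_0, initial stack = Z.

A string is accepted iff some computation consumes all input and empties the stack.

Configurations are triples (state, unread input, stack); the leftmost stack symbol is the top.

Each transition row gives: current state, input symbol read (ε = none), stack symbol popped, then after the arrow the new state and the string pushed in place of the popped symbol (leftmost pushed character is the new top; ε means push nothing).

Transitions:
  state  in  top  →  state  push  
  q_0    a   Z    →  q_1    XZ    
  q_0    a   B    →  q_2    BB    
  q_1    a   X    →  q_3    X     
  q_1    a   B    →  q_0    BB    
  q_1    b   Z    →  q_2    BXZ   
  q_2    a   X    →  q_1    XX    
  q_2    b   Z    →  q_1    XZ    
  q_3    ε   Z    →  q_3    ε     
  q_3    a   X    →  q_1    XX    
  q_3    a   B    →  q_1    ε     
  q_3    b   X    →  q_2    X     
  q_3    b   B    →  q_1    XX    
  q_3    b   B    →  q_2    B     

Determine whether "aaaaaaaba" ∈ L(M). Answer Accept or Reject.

No computation consumes all input and empties the stack.

Reject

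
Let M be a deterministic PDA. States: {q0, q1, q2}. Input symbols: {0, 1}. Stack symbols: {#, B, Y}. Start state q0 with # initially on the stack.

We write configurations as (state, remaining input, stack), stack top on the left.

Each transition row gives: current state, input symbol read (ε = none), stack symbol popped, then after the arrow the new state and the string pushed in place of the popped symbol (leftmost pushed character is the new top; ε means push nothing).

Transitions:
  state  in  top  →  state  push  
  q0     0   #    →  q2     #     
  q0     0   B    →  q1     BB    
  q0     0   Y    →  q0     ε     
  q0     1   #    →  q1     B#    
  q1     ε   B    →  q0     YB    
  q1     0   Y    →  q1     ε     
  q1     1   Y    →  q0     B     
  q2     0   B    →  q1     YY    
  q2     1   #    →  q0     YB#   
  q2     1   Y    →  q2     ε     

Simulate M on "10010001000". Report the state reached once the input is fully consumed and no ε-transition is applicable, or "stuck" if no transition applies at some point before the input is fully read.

stuck

(q0, 10010001000, #) ⊢ (q1, 0010001000, B#) ⊢ (q0, 0010001000, YB#) ⊢ (q0, 010001000, B#) ⊢ (q1, 10001000, BB#) ⊢ (q0, 10001000, YBB#)
No transition for (q0, 1, top Y); M blocks with input 10001000 remaining.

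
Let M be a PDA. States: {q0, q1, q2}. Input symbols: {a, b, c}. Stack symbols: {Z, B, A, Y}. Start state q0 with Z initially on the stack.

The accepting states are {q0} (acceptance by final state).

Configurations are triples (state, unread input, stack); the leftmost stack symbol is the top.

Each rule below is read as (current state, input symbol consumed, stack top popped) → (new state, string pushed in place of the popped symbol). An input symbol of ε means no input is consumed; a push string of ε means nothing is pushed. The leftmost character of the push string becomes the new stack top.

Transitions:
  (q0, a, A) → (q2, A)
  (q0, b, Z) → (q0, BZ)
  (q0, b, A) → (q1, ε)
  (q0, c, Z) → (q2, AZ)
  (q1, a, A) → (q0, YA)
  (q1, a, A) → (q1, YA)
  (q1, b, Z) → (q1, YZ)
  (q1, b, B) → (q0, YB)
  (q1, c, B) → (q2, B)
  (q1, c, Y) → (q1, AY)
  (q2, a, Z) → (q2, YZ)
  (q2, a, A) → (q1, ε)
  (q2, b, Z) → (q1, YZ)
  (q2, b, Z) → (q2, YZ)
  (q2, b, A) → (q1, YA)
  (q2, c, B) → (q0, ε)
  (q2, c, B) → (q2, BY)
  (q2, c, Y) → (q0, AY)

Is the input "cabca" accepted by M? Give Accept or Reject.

One accepting computation: (q0, cabca, Z) ⊢ (q2, abca, AZ) ⊢ (q1, bca, Z) ⊢ (q1, ca, YZ) ⊢ (q1, a, AYZ) ⊢ (q0, ε, YAYZ)
All input consumed and state q0 ∈ F.

Accept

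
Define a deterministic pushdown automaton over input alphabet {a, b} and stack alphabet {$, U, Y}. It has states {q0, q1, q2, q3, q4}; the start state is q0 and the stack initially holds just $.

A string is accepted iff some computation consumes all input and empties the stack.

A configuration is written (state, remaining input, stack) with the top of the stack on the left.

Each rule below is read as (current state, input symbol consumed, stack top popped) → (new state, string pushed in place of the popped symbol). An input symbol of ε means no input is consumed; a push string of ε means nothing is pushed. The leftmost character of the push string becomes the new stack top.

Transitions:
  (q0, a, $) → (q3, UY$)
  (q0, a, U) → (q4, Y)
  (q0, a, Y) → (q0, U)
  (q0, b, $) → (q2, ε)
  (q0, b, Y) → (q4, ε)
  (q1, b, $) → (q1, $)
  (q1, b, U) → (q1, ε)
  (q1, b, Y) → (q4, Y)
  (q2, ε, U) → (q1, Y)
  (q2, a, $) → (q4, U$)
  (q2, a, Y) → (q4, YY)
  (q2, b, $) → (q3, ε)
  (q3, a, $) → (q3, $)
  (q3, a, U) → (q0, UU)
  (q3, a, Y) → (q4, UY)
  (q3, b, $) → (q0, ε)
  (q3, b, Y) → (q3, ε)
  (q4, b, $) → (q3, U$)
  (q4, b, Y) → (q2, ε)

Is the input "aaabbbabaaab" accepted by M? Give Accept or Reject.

Reject

(q0, aaabbbabaaab, $) ⊢ (q3, aabbbabaaab, UY$) ⊢ (q0, abbbabaaab, UUY$) ⊢ (q4, bbbabaaab, YUY$) ⊢ (q2, bbabaaab, UY$) ⊢ (q1, bbabaaab, YY$) ⊢ (q4, babaaab, YY$) ⊢ (q2, abaaab, Y$) ⊢ (q4, baaab, YY$) ⊢ (q2, aaab, Y$) ⊢ (q4, aab, YY$)
No transition applies at (q4, aab, YY$); input not fully consumed.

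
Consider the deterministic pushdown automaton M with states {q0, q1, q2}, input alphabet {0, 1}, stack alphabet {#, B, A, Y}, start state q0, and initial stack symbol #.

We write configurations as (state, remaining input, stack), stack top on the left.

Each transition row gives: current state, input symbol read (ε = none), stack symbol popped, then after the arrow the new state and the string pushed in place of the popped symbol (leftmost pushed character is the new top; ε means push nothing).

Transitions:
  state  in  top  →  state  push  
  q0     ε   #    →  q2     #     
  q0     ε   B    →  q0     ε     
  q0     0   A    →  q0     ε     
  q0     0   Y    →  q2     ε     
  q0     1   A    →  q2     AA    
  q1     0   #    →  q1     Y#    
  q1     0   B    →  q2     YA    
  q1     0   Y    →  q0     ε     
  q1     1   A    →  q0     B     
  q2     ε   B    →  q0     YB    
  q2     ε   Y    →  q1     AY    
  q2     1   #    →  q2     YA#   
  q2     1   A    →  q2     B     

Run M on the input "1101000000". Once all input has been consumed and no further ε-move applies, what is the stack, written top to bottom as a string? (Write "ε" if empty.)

(q0, 1101000000, #) ⊢ (q2, 1101000000, #) ⊢ (q2, 101000000, YA#) ⊢ (q1, 101000000, AYA#) ⊢ (q0, 01000000, BYA#) ⊢ (q0, 01000000, YA#) ⊢ (q2, 1000000, A#) ⊢ (q2, 000000, B#) ⊢ (q0, 000000, YB#) ⊢ (q2, 00000, B#) ⊢ (q0, 00000, YB#) ⊢ (q2, 0000, B#) ⊢ (q0, 0000, YB#) ⊢ (q2, 000, B#) ⊢ (q0, 000, YB#) ⊢ (q2, 00, B#) ⊢ (q0, 00, YB#) ⊢ (q2, 0, B#) ⊢ (q0, 0, YB#) ⊢ (q2, ε, B#) ⊢ (q0, ε, YB#)
All input consumed in state q0 with stack YB#.

YB#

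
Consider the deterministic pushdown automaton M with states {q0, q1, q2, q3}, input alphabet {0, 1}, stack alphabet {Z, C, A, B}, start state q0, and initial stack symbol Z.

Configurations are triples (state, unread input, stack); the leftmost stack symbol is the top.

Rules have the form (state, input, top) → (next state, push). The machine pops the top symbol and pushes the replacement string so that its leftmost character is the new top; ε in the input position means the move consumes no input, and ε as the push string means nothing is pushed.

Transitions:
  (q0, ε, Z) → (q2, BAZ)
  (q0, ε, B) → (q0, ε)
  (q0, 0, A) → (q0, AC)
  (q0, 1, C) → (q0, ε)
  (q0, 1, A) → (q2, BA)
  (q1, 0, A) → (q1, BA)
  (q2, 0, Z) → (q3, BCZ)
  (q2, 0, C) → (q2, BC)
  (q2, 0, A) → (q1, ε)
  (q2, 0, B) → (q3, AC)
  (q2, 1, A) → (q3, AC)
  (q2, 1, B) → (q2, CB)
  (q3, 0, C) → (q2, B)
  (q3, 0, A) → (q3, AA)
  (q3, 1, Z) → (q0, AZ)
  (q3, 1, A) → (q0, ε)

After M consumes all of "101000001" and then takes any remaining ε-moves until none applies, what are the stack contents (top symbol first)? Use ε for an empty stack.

AAACCBCBAZ

(q0, 101000001, Z)
  ε-move, top Z: go to q2, push BAZ → (q2, 101000001, BAZ)
  read 1, top B: go to q2, push CB → (q2, 01000001, CBAZ)
  read 0, top C: go to q2, push BC → (q2, 1000001, BCBAZ)
  read 1, top B: go to q2, push CB → (q2, 000001, CBCBAZ)
  read 0, top C: go to q2, push BC → (q2, 00001, BCBCBAZ)
  read 0, top B: go to q3, push AC → (q3, 0001, ACCBCBAZ)
  read 0, top A: go to q3, push AA → (q3, 001, AACCBCBAZ)
  read 0, top A: go to q3, push AA → (q3, 01, AAACCBCBAZ)
  read 0, top A: go to q3, push AA → (q3, 1, AAAACCBCBAZ)
  read 1, top A: go to q0, push ε → (q0, ε, AAACCBCBAZ)
All input consumed in state q0 with stack AAACCBCBAZ.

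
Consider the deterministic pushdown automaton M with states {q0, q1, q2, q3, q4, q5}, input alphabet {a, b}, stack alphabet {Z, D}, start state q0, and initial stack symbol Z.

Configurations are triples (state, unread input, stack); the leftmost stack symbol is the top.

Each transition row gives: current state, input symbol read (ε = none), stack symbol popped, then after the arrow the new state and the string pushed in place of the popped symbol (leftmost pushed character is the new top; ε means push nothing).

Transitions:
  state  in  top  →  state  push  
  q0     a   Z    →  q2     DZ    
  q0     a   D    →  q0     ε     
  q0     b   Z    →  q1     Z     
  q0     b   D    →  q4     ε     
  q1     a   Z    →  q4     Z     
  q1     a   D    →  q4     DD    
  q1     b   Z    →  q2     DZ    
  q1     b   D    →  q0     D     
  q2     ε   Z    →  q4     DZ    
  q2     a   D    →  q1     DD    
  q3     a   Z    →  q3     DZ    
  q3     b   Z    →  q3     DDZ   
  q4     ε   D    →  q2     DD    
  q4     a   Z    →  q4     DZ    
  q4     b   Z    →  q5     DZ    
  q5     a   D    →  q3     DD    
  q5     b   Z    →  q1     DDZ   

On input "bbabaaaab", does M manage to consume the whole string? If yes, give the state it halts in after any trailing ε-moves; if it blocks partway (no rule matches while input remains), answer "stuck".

(q0, bbabaaaab, Z)
  read b, top Z: go to q1, push Z → (q1, babaaaab, Z)
  read b, top Z: go to q2, push DZ → (q2, abaaaab, DZ)
  read a, top D: go to q1, push DD → (q1, baaaab, DDZ)
  read b, top D: go to q0, push D → (q0, aaaab, DDZ)
  read a, top D: go to q0, push ε → (q0, aaab, DZ)
  read a, top D: go to q0, push ε → (q0, aab, Z)
  read a, top Z: go to q2, push DZ → (q2, ab, DZ)
  read a, top D: go to q1, push DD → (q1, b, DDZ)
  read b, top D: go to q0, push D → (q0, ε, DDZ)
All input consumed; M is in state q0.

q0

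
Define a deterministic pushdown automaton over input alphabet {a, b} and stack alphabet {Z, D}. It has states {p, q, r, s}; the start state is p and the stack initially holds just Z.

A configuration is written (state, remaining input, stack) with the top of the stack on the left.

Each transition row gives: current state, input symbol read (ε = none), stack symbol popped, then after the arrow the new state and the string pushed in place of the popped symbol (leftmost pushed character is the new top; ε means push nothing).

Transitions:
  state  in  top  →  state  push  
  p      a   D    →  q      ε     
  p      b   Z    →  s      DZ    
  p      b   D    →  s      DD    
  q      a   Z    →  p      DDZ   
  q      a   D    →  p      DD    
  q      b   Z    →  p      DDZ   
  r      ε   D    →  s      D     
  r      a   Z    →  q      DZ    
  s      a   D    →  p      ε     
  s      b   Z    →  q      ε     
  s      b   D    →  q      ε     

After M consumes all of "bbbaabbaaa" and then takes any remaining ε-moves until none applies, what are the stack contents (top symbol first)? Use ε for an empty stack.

(p, bbbaabbaaa, Z) ⊢ (s, bbaabbaaa, DZ) ⊢ (q, baabbaaa, Z) ⊢ (p, aabbaaa, DDZ) ⊢ (q, abbaaa, DZ) ⊢ (p, bbaaa, DDZ) ⊢ (s, baaa, DDDZ) ⊢ (q, aaa, DDZ) ⊢ (p, aa, DDDZ) ⊢ (q, a, DDZ) ⊢ (p, ε, DDDZ)
All input consumed in state p with stack DDDZ.

DDDZ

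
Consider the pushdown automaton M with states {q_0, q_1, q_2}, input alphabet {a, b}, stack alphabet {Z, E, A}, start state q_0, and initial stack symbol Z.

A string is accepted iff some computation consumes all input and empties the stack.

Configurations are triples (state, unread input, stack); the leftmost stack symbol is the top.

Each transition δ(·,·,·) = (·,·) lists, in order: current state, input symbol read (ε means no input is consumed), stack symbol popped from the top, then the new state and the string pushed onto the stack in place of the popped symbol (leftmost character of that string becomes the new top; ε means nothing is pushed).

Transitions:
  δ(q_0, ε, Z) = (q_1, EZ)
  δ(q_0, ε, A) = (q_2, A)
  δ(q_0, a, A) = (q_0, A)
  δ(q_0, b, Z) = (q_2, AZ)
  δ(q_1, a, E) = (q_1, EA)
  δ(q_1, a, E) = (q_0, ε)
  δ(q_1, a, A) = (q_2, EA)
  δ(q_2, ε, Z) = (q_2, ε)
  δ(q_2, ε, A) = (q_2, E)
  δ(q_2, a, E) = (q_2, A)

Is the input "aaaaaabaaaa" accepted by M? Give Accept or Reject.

No computation consumes all input and empties the stack.

Reject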